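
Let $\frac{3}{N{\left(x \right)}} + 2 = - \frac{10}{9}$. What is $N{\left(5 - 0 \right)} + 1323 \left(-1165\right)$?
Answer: $- \frac{43156287}{28} \approx -1.5413 \cdot 10^{6}$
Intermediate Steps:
$N{\left(x \right)} = - \frac{27}{28}$ ($N{\left(x \right)} = \frac{3}{-2 - \frac{10}{9}} = \frac{3}{- \frac{28}{9}} = 3 \left(- \frac{9}{28}\right) = - \frac{27}{28}$)
$N{\left(5 - 0 \right)} + 1323 \left(-1165\right) = - \frac{27}{28} + 1323 \left(-1165\right) = - \frac{27}{28} - 1541295 = - \frac{43156287}{28}$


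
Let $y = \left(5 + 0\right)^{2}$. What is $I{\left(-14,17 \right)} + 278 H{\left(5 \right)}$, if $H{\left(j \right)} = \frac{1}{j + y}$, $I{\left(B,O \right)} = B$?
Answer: $- \frac{71}{15} \approx -4.7333$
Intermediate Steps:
$y = 25$ ($y = 5^{2} = 25$)
$H{\left(j \right)} = \frac{1}{25 + j}$ ($H{\left(j \right)} = \frac{1}{j + 25} = \frac{1}{25 + j}$)
$I{\left(-14,17 \right)} + 278 H{\left(5 \right)} = -14 + \frac{278}{25 + 5} = -14 + \frac{278}{30} = -14 + 278 \cdot \frac{1}{30} = -14 + \frac{139}{15} = - \frac{71}{15}$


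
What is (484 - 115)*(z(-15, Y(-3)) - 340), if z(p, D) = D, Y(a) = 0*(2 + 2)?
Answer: -125460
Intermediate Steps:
Y(a) = 0 (Y(a) = 0*4 = 0)
(484 - 115)*(z(-15, Y(-3)) - 340) = (484 - 115)*(0 - 340) = 369*(-340) = -125460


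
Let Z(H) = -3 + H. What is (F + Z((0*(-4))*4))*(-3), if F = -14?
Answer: 51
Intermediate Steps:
(F + Z((0*(-4))*4))*(-3) = (-14 + (-3 + (0*(-4))*4))*(-3) = (-14 + (-3 + 0*4))*(-3) = (-14 + (-3 + 0))*(-3) = (-14 - 3)*(-3) = -17*(-3) = 51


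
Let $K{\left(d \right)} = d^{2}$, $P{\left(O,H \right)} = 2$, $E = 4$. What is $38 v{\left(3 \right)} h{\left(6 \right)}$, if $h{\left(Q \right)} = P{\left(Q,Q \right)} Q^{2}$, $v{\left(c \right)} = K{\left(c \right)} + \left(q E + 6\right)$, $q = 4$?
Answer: $84816$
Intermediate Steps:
$v{\left(c \right)} = 22 + c^{2}$ ($v{\left(c \right)} = c^{2} + \left(4 \cdot 4 + 6\right) = c^{2} + \left(16 + 6\right) = c^{2} + 22 = 22 + c^{2}$)
$h{\left(Q \right)} = 2 Q^{2}$
$38 v{\left(3 \right)} h{\left(6 \right)} = 38 \left(22 + 3^{2}\right) 2 \cdot 6^{2} = 38 \left(22 + 9\right) 2 \cdot 36 = 38 \cdot 31 \cdot 72 = 1178 \cdot 72 = 84816$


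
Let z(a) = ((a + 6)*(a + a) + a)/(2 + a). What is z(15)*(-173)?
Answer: -111585/17 ≈ -6563.8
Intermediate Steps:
z(a) = (a + 2*a*(6 + a))/(2 + a) (z(a) = ((6 + a)*(2*a) + a)/(2 + a) = (2*a*(6 + a) + a)/(2 + a) = (a + 2*a*(6 + a))/(2 + a))
z(15)*(-173) = (15*(13 + 2*15)/(2 + 15))*(-173) = (15*(13 + 30)/17)*(-173) = (15*(1/17)*43)*(-173) = (645/17)*(-173) = -111585/17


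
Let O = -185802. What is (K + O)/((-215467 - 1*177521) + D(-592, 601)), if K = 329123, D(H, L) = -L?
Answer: -143321/393589 ≈ -0.36414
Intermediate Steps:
(K + O)/((-215467 - 1*177521) + D(-592, 601)) = (329123 - 185802)/((-215467 - 1*177521) - 1*601) = 143321/((-215467 - 177521) - 601) = 143321/(-392988 - 601) = 143321/(-393589) = 143321*(-1/393589) = -143321/393589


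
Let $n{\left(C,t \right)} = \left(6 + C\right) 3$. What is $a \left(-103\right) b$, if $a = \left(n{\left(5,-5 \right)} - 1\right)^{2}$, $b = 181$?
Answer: $-19090432$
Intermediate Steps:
$n{\left(C,t \right)} = 18 + 3 C$
$a = 1024$ ($a = \left(\left(18 + 3 \cdot 5\right) - 1\right)^{2} = \left(\left(18 + 15\right) - 1\right)^{2} = \left(33 - 1\right)^{2} = 32^{2} = 1024$)
$a \left(-103\right) b = 1024 \left(-103\right) 181 = \left(-105472\right) 181 = -19090432$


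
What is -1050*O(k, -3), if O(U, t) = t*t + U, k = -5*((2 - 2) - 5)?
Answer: -35700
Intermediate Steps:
k = 25 (k = -5*(0 - 5) = -5*(-5) = 25)
O(U, t) = U + t² (O(U, t) = t² + U = U + t²)
-1050*O(k, -3) = -1050*(25 + (-3)²) = -1050*(25 + 9) = -1050*34 = -35700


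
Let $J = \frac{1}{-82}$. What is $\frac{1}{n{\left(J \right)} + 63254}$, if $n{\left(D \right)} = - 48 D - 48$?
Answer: $\frac{41}{2591470} \approx 1.5821 \cdot 10^{-5}$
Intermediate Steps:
$J = - \frac{1}{82} \approx -0.012195$
$n{\left(D \right)} = -48 - 48 D$
$\frac{1}{n{\left(J \right)} + 63254} = \frac{1}{\left(-48 - - \frac{24}{41}\right) + 63254} = \frac{1}{\left(-48 + \frac{24}{41}\right) + 63254} = \frac{1}{- \frac{1944}{41} + 63254} = \frac{1}{\frac{2591470}{41}} = \frac{41}{2591470}$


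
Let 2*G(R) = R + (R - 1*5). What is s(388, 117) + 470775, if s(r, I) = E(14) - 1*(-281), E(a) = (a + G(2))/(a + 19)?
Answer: 10363241/22 ≈ 4.7106e+5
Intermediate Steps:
G(R) = -5/2 + R (G(R) = (R + (R - 1*5))/2 = (R + (R - 5))/2 = (R + (-5 + R))/2 = (-5 + 2*R)/2 = -5/2 + R)
E(a) = (-1/2 + a)/(19 + a) (E(a) = (a + (-5/2 + 2))/(a + 19) = (a - 1/2)/(19 + a) = (-1/2 + a)/(19 + a))
s(r, I) = 6191/22 (s(r, I) = (-1/2 + 14)/(19 + 14) - 1*(-281) = (27/2)/33 + 281 = (1/33)*(27/2) + 281 = 9/22 + 281 = 6191/22)
s(388, 117) + 470775 = 6191/22 + 470775 = 10363241/22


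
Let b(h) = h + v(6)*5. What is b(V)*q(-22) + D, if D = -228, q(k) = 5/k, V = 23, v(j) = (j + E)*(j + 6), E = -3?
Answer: -6031/22 ≈ -274.14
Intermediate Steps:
v(j) = (-3 + j)*(6 + j) (v(j) = (j - 3)*(j + 6) = (-3 + j)*(6 + j))
b(h) = 180 + h (b(h) = h + (-18 + 6² + 3*6)*5 = h + (-18 + 36 + 18)*5 = h + 36*5 = h + 180 = 180 + h)
b(V)*q(-22) + D = (180 + 23)*(5/(-22)) - 228 = 203*(5*(-1/22)) - 228 = 203*(-5/22) - 228 = -1015/22 - 228 = -6031/22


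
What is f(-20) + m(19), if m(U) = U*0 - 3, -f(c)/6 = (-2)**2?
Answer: -27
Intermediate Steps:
f(c) = -24 (f(c) = -6*(-2)**2 = -6*4 = -24)
m(U) = -3 (m(U) = 0 - 3 = -3)
f(-20) + m(19) = -24 - 3 = -27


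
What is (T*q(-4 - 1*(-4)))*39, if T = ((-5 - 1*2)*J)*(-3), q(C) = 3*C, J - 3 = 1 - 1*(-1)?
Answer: 0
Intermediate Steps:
J = 5 (J = 3 + (1 - 1*(-1)) = 3 + (1 + 1) = 3 + 2 = 5)
T = 105 (T = ((-5 - 1*2)*5)*(-3) = ((-5 - 2)*5)*(-3) = -7*5*(-3) = -35*(-3) = 105)
(T*q(-4 - 1*(-4)))*39 = (105*(3*(-4 - 1*(-4))))*39 = (105*(3*(-4 + 4)))*39 = (105*(3*0))*39 = (105*0)*39 = 0*39 = 0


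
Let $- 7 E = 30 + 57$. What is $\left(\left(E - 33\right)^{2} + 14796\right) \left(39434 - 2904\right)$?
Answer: $\frac{30178455840}{49} \approx 6.1589 \cdot 10^{8}$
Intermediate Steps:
$E = - \frac{87}{7}$ ($E = - \frac{30 + 57}{7} = \left(- \frac{1}{7}\right) 87 = - \frac{87}{7} \approx -12.429$)
$\left(\left(E - 33\right)^{2} + 14796\right) \left(39434 - 2904\right) = \left(\left(- \frac{87}{7} - 33\right)^{2} + 14796\right) \left(39434 - 2904\right) = \left(\left(- \frac{318}{7}\right)^{2} + 14796\right) 36530 = \left(\frac{101124}{49} + 14796\right) 36530 = \frac{826128}{49} \cdot 36530 = \frac{30178455840}{49}$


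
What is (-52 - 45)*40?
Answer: -3880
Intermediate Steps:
(-52 - 45)*40 = -97*40 = -3880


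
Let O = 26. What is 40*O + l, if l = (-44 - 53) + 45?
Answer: 988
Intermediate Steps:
l = -52 (l = -97 + 45 = -52)
40*O + l = 40*26 - 52 = 1040 - 52 = 988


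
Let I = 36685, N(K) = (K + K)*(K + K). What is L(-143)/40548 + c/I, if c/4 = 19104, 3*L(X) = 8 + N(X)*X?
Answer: -34983524483/371875845 ≈ -94.073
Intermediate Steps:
N(K) = 4*K² (N(K) = (2*K)*(2*K) = 4*K²)
L(X) = 8/3 + 4*X³/3 (L(X) = (8 + (4*X²)*X)/3 = (8 + 4*X³)/3 = 8/3 + 4*X³/3)
c = 76416 (c = 4*19104 = 76416)
L(-143)/40548 + c/I = (8/3 + (4/3)*(-143)³)/40548 + 76416/36685 = (8/3 + (4/3)*(-2924207))*(1/40548) + 76416*(1/36685) = (8/3 - 11696828/3)*(1/40548) + 76416/36685 = -3898940*1/40548 + 76416/36685 = -974735/10137 + 76416/36685 = -34983524483/371875845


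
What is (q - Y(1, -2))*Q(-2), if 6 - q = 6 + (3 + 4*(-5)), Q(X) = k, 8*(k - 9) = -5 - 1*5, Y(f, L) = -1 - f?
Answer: 589/4 ≈ 147.25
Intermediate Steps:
k = 31/4 (k = 9 + (-5 - 1*5)/8 = 9 + (-5 - 5)/8 = 9 + (⅛)*(-10) = 9 - 5/4 = 31/4 ≈ 7.7500)
Q(X) = 31/4
q = 17 (q = 6 - (6 + (3 + 4*(-5))) = 6 - (6 + (3 - 20)) = 6 - (6 - 17) = 6 - 1*(-11) = 6 + 11 = 17)
(q - Y(1, -2))*Q(-2) = (17 - (-1 - 1*1))*(31/4) = (17 - (-1 - 1))*(31/4) = (17 - 1*(-2))*(31/4) = (17 + 2)*(31/4) = 19*(31/4) = 589/4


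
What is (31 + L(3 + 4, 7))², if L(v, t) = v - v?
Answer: 961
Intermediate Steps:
L(v, t) = 0
(31 + L(3 + 4, 7))² = (31 + 0)² = 31² = 961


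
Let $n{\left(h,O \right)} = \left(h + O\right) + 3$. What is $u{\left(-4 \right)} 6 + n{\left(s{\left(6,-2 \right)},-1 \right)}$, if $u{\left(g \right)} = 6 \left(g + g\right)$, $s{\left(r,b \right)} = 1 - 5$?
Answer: $-290$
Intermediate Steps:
$s{\left(r,b \right)} = -4$ ($s{\left(r,b \right)} = 1 - 5 = -4$)
$n{\left(h,O \right)} = 3 + O + h$ ($n{\left(h,O \right)} = \left(O + h\right) + 3 = 3 + O + h$)
$u{\left(g \right)} = 12 g$ ($u{\left(g \right)} = 6 \cdot 2 g = 12 g$)
$u{\left(-4 \right)} 6 + n{\left(s{\left(6,-2 \right)},-1 \right)} = 12 \left(-4\right) 6 - 2 = \left(-48\right) 6 - 2 = -288 - 2 = -290$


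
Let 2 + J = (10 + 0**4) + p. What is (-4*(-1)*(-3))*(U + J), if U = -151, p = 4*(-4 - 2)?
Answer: 2004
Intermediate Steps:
p = -24 (p = 4*(-6) = -24)
J = -16 (J = -2 + ((10 + 0**4) - 24) = -2 + ((10 + 0) - 24) = -2 + (10 - 24) = -2 - 14 = -16)
(-4*(-1)*(-3))*(U + J) = (-4*(-1)*(-3))*(-151 - 16) = (4*(-3))*(-167) = -12*(-167) = 2004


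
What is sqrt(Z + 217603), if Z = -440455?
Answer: 14*I*sqrt(1137) ≈ 472.07*I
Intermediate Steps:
sqrt(Z + 217603) = sqrt(-440455 + 217603) = sqrt(-222852) = 14*I*sqrt(1137)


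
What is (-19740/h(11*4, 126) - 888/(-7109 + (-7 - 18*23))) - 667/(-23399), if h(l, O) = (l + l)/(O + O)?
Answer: -18259866596943/323023195 ≈ -56528.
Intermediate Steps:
h(l, O) = l/O (h(l, O) = (2*l)/((2*O)) = (2*l)*(1/(2*O)) = l/O)
(-19740/h(11*4, 126) - 888/(-7109 + (-7 - 18*23))) - 667/(-23399) = (-19740/((11*4)/126) - 888/(-7109 + (-7 - 18*23))) - 667/(-23399) = (-19740/(44*(1/126)) - 888/(-7109 + (-7 - 414))) - 667*(-1/23399) = (-19740/22/63 - 888/(-7109 - 421)) + 667/23399 = (-19740*63/22 - 888/(-7530)) + 667/23399 = (-621810/11 - 888*(-1/7530)) + 667/23399 = (-621810/11 + 148/1255) + 667/23399 = -780369922/13805 + 667/23399 = -18259866596943/323023195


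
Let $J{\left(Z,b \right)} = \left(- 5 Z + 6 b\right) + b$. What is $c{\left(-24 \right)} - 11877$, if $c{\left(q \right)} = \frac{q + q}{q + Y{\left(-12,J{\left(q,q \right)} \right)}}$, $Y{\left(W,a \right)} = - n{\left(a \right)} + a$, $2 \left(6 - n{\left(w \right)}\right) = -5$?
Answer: $- \frac{1912101}{161} \approx -11876.0$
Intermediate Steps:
$J{\left(Z,b \right)} = - 5 Z + 7 b$
$n{\left(w \right)} = \frac{17}{2}$ ($n{\left(w \right)} = 6 - - \frac{5}{2} = 6 + \frac{5}{2} = \frac{17}{2}$)
$Y{\left(W,a \right)} = - \frac{17}{2} + a$ ($Y{\left(W,a \right)} = \left(-1\right) \frac{17}{2} + a = - \frac{17}{2} + a$)
$c{\left(q \right)} = \frac{2 q}{- \frac{17}{2} + 3 q}$ ($c{\left(q \right)} = \frac{q + q}{q + \left(- \frac{17}{2} + \left(- 5 q + 7 q\right)\right)} = \frac{2 q}{q + \left(- \frac{17}{2} + 2 q\right)} = \frac{2 q}{- \frac{17}{2} + 3 q}$)
$c{\left(-24 \right)} - 11877 = 4 \left(-24\right) \frac{1}{-17 + 6 \left(-24\right)} - 11877 = 4 \left(-24\right) \frac{1}{-17 - 144} - 11877 = 4 \left(-24\right) \frac{1}{-161} - 11877 = 4 \left(-24\right) \left(- \frac{1}{161}\right) - 11877 = \frac{96}{161} - 11877 = - \frac{1912101}{161}$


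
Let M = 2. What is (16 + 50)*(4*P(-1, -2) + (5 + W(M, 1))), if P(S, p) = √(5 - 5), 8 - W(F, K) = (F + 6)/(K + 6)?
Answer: 5478/7 ≈ 782.57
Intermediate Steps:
W(F, K) = 8 - (6 + F)/(6 + K) (W(F, K) = 8 - (F + 6)/(K + 6) = 8 - (6 + F)/(6 + K))
P(S, p) = 0 (P(S, p) = √0 = 0)
(16 + 50)*(4*P(-1, -2) + (5 + W(M, 1))) = (16 + 50)*(4*0 + (5 + (42 - 1*2 + 8*1)/(6 + 1))) = 66*(0 + (5 + (42 - 2 + 8)/7)) = 66*(0 + (5 + (⅐)*48)) = 66*(0 + (5 + 48/7)) = 66*(0 + 83/7) = 66*(83/7) = 5478/7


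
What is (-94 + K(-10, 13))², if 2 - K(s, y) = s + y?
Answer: 9025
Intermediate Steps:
K(s, y) = 2 - s - y (K(s, y) = 2 - (s + y) = 2 + (-s - y) = 2 - s - y)
(-94 + K(-10, 13))² = (-94 + (2 - 1*(-10) - 1*13))² = (-94 + (2 + 10 - 13))² = (-94 - 1)² = (-95)² = 9025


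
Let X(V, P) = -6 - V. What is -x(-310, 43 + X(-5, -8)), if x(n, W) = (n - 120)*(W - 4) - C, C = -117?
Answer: 16223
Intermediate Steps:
x(n, W) = 117 + (-120 + n)*(-4 + W) (x(n, W) = (n - 120)*(W - 4) - 1*(-117) = (-120 + n)*(-4 + W) + 117 = 117 + (-120 + n)*(-4 + W))
-x(-310, 43 + X(-5, -8)) = -(597 - 120*(43 + (-6 - 1*(-5))) - 4*(-310) + (43 + (-6 - 1*(-5)))*(-310)) = -(597 - 120*(43 + (-6 + 5)) + 1240 + (43 + (-6 + 5))*(-310)) = -(597 - 120*(43 - 1) + 1240 + (43 - 1)*(-310)) = -(597 - 120*42 + 1240 + 42*(-310)) = -(597 - 5040 + 1240 - 13020) = -1*(-16223) = 16223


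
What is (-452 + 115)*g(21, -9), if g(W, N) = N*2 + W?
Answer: -1011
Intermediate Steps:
g(W, N) = W + 2*N (g(W, N) = 2*N + W = W + 2*N)
(-452 + 115)*g(21, -9) = (-452 + 115)*(21 + 2*(-9)) = -337*(21 - 18) = -337*3 = -1011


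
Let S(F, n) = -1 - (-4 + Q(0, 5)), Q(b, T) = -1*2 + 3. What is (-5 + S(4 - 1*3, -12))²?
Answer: 9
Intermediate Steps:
Q(b, T) = 1 (Q(b, T) = -2 + 3 = 1)
S(F, n) = 2 (S(F, n) = -1 - (-4 + 1) = -1 - 1*(-3) = -1 + 3 = 2)
(-5 + S(4 - 1*3, -12))² = (-5 + 2)² = (-3)² = 9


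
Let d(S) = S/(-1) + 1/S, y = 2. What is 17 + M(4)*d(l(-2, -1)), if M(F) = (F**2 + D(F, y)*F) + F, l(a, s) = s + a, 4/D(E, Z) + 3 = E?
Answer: 113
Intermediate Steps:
D(E, Z) = 4/(-3 + E)
l(a, s) = a + s
M(F) = F + F**2 + 4*F/(-3 + F) (M(F) = (F**2 + (4/(-3 + F))*F) + F = (F**2 + 4*F/(-3 + F)) + F = F + F**2 + 4*F/(-3 + F))
d(S) = 1/S - S (d(S) = S*(-1) + 1/S = -S + 1/S = 1/S - S)
17 + M(4)*d(l(-2, -1)) = 17 + (4*(4 + (1 + 4)*(-3 + 4))/(-3 + 4))*(1/(-2 - 1) - (-2 - 1)) = 17 + (4*(4 + 5*1)/1)*(1/(-3) - 1*(-3)) = 17 + (4*1*(4 + 5))*(-1/3 + 3) = 17 + (4*1*9)*(8/3) = 17 + 36*(8/3) = 17 + 96 = 113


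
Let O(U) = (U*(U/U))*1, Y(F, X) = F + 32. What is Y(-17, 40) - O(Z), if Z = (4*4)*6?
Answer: -81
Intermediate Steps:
Z = 96 (Z = 16*6 = 96)
Y(F, X) = 32 + F
O(U) = U (O(U) = (U*1)*1 = U*1 = U)
Y(-17, 40) - O(Z) = (32 - 17) - 1*96 = 15 - 96 = -81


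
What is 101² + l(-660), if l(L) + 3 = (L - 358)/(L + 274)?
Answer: 1968723/193 ≈ 10201.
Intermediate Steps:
l(L) = -3 + (-358 + L)/(274 + L) (l(L) = -3 + (L - 358)/(L + 274) = -3 + (-358 + L)/(274 + L))
101² + l(-660) = 101² + 2*(-590 - 1*(-660))/(274 - 660) = 10201 + 2*(-590 + 660)/(-386) = 10201 + 2*(-1/386)*70 = 10201 - 70/193 = 1968723/193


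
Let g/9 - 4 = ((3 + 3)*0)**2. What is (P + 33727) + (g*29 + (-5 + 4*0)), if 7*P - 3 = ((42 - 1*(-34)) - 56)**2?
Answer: 243765/7 ≈ 34824.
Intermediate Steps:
g = 36 (g = 36 + 9*((3 + 3)*0)**2 = 36 + 9*(6*0)**2 = 36 + 9*0**2 = 36 + 9*0 = 36 + 0 = 36)
P = 403/7 (P = 3/7 + ((42 - 1*(-34)) - 56)**2/7 = 3/7 + ((42 + 34) - 56)**2/7 = 3/7 + (76 - 56)**2/7 = 3/7 + (1/7)*20**2 = 3/7 + (1/7)*400 = 3/7 + 400/7 = 403/7 ≈ 57.571)
(P + 33727) + (g*29 + (-5 + 4*0)) = (403/7 + 33727) + (36*29 + (-5 + 4*0)) = 236492/7 + (1044 + (-5 + 0)) = 236492/7 + (1044 - 5) = 236492/7 + 1039 = 243765/7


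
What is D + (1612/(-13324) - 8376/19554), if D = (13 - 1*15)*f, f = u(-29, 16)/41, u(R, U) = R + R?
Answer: 1014762991/445084889 ≈ 2.2799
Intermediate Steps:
u(R, U) = 2*R
f = -58/41 (f = (2*(-29))/41 = -58*1/41 = -58/41 ≈ -1.4146)
D = 116/41 (D = (13 - 1*15)*(-58/41) = (13 - 15)*(-58/41) = -2*(-58/41) = 116/41 ≈ 2.8293)
D + (1612/(-13324) - 8376/19554) = 116/41 + (1612/(-13324) - 8376/19554) = 116/41 + (1612*(-1/13324) - 8376*1/19554) = 116/41 + (-403/3331 - 1396/3259) = 116/41 - 5963453/10855729 = 1014762991/445084889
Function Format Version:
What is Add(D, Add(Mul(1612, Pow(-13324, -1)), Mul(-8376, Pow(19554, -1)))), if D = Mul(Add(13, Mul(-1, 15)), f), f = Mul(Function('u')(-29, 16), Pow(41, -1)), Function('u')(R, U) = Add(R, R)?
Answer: Rational(1014762991, 445084889) ≈ 2.2799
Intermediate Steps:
Function('u')(R, U) = Mul(2, R)
f = Rational(-58, 41) (f = Mul(Mul(2, -29), Pow(41, -1)) = Mul(-58, Rational(1, 41)) = Rational(-58, 41) ≈ -1.4146)
D = Rational(116, 41) (D = Mul(Add(13, Mul(-1, 15)), Rational(-58, 41)) = Mul(Add(13, -15), Rational(-58, 41)) = Mul(-2, Rational(-58, 41)) = Rational(116, 41) ≈ 2.8293)
Add(D, Add(Mul(1612, Pow(-13324, -1)), Mul(-8376, Pow(19554, -1)))) = Add(Rational(116, 41), Add(Mul(1612, Pow(-13324, -1)), Mul(-8376, Pow(19554, -1)))) = Add(Rational(116, 41), Add(Mul(1612, Rational(-1, 13324)), Mul(-8376, Rational(1, 19554)))) = Add(Rational(116, 41), Add(Rational(-403, 3331), Rational(-1396, 3259))) = Add(Rational(116, 41), Rational(-5963453, 10855729)) = Rational(1014762991, 445084889)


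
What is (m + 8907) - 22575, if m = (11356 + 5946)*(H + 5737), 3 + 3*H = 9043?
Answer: 454153798/3 ≈ 1.5138e+8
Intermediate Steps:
H = 9040/3 (H = -1 + (⅓)*9043 = -1 + 9043/3 = 9040/3 ≈ 3013.3)
m = 454194802/3 (m = (11356 + 5946)*(9040/3 + 5737) = 17302*(26251/3) = 454194802/3 ≈ 1.5140e+8)
(m + 8907) - 22575 = (454194802/3 + 8907) - 22575 = 454221523/3 - 22575 = 454153798/3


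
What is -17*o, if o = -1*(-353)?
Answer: -6001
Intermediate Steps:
o = 353
-17*o = -17*353 = -6001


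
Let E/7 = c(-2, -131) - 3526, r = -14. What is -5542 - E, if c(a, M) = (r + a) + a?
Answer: 19266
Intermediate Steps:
c(a, M) = -14 + 2*a (c(a, M) = (-14 + a) + a = -14 + 2*a)
E = -24808 (E = 7*((-14 + 2*(-2)) - 3526) = 7*((-14 - 4) - 3526) = 7*(-18 - 3526) = 7*(-3544) = -24808)
-5542 - E = -5542 - 1*(-24808) = -5542 + 24808 = 19266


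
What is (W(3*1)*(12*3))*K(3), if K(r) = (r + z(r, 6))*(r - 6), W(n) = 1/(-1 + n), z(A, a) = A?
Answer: -324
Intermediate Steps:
K(r) = 2*r*(-6 + r) (K(r) = (r + r)*(r - 6) = (2*r)*(-6 + r) = 2*r*(-6 + r))
(W(3*1)*(12*3))*K(3) = ((12*3)/(-1 + 3*1))*(2*3*(-6 + 3)) = (36/(-1 + 3))*(2*3*(-3)) = (36/2)*(-18) = ((½)*36)*(-18) = 18*(-18) = -324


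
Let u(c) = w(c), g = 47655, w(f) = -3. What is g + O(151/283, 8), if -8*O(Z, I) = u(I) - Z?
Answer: 13486490/283 ≈ 47655.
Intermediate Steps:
u(c) = -3
O(Z, I) = 3/8 + Z/8 (O(Z, I) = -(-3 - Z)/8 = 3/8 + Z/8)
g + O(151/283, 8) = 47655 + (3/8 + (151/283)/8) = 47655 + (3/8 + (151*(1/283))/8) = 47655 + (3/8 + (⅛)*(151/283)) = 47655 + (3/8 + 151/2264) = 47655 + 125/283 = 13486490/283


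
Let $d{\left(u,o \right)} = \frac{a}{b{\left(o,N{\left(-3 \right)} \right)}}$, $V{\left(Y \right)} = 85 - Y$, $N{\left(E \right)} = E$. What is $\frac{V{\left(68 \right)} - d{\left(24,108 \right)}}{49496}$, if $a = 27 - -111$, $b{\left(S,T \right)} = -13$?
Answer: $\frac{359}{643448} \approx 0.00055793$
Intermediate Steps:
$a = 138$ ($a = 27 + 111 = 138$)
$d{\left(u,o \right)} = - \frac{138}{13}$ ($d{\left(u,o \right)} = \frac{138}{-13} = 138 \left(- \frac{1}{13}\right) = - \frac{138}{13}$)
$\frac{V{\left(68 \right)} - d{\left(24,108 \right)}}{49496} = \frac{\left(85 - 68\right) - - \frac{138}{13}}{49496} = \left(\left(85 - 68\right) + \frac{138}{13}\right) \frac{1}{49496} = \left(17 + \frac{138}{13}\right) \frac{1}{49496} = \frac{359}{13} \cdot \frac{1}{49496} = \frac{359}{643448}$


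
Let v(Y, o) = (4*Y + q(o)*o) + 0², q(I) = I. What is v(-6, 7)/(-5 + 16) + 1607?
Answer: 17702/11 ≈ 1609.3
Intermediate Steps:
v(Y, o) = o² + 4*Y (v(Y, o) = (4*Y + o*o) + 0² = (4*Y + o²) + 0 = (o² + 4*Y) + 0 = o² + 4*Y)
v(-6, 7)/(-5 + 16) + 1607 = (7² + 4*(-6))/(-5 + 16) + 1607 = (49 - 24)/11 + 1607 = 25*(1/11) + 1607 = 25/11 + 1607 = 17702/11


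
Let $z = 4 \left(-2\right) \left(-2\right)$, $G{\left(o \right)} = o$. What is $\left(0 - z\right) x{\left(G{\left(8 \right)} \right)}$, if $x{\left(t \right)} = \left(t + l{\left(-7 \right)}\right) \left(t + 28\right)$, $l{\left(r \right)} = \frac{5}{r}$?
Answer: $- \frac{29376}{7} \approx -4196.6$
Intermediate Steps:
$z = 16$ ($z = \left(-8\right) \left(-2\right) = 16$)
$x{\left(t \right)} = \left(28 + t\right) \left(- \frac{5}{7} + t\right)$ ($x{\left(t \right)} = \left(t + \frac{5}{-7}\right) \left(t + 28\right) = \left(t + 5 \left(- \frac{1}{7}\right)\right) \left(28 + t\right) = \left(t - \frac{5}{7}\right) \left(28 + t\right) = \left(- \frac{5}{7} + t\right) \left(28 + t\right) = \left(28 + t\right) \left(- \frac{5}{7} + t\right)$)
$\left(0 - z\right) x{\left(G{\left(8 \right)} \right)} = \left(0 - 16\right) \left(-20 + 8^{2} + \frac{191}{7} \cdot 8\right) = \left(0 - 16\right) \left(-20 + 64 + \frac{1528}{7}\right) = \left(-16\right) \frac{1836}{7} = - \frac{29376}{7}$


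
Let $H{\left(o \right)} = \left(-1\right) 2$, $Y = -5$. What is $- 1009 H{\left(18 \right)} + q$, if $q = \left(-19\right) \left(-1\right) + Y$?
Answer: $2032$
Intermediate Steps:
$q = 14$ ($q = \left(-19\right) \left(-1\right) - 5 = 19 - 5 = 14$)
$H{\left(o \right)} = -2$
$- 1009 H{\left(18 \right)} + q = \left(-1009\right) \left(-2\right) + 14 = 2018 + 14 = 2032$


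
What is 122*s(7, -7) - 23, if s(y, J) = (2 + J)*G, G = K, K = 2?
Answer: -1243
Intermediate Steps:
G = 2
s(y, J) = 4 + 2*J (s(y, J) = (2 + J)*2 = 4 + 2*J)
122*s(7, -7) - 23 = 122*(4 + 2*(-7)) - 23 = 122*(4 - 14) - 23 = 122*(-10) - 23 = -1220 - 23 = -1243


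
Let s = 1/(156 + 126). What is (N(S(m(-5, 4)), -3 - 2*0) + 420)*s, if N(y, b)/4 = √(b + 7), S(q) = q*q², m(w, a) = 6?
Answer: 214/141 ≈ 1.5177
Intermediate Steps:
s = 1/282 ≈ 0.0035461
S(q) = q³
N(y, b) = 4*√(7 + b) (N(y, b) = 4*√(b + 7) = 4*√(7 + b))
(N(S(m(-5, 4)), -3 - 2*0) + 420)*s = (4*√(7 + (-3 - 2*0)) + 420)*(1/282) = (4*√(7 + (-3 + 0)) + 420)*(1/282) = (4*√(7 - 3) + 420)*(1/282) = (4*√4 + 420)*(1/282) = (4*2 + 420)*(1/282) = (8 + 420)*(1/282) = 428*(1/282) = 214/141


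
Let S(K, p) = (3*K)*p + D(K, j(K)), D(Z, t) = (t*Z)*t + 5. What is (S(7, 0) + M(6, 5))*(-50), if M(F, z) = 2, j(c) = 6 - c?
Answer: -700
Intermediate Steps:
D(Z, t) = 5 + Z*t² (D(Z, t) = (Z*t)*t + 5 = Z*t² + 5 = 5 + Z*t²)
S(K, p) = 5 + K*(6 - K)² + 3*K*p (S(K, p) = (3*K)*p + (5 + K*(6 - K)²) = 3*K*p + (5 + K*(6 - K)²) = 5 + K*(6 - K)² + 3*K*p)
(S(7, 0) + M(6, 5))*(-50) = ((5 + 7*(-6 + 7)² + 3*7*0) + 2)*(-50) = ((5 + 7*1² + 0) + 2)*(-50) = ((5 + 7*1 + 0) + 2)*(-50) = ((5 + 7 + 0) + 2)*(-50) = (12 + 2)*(-50) = 14*(-50) = -700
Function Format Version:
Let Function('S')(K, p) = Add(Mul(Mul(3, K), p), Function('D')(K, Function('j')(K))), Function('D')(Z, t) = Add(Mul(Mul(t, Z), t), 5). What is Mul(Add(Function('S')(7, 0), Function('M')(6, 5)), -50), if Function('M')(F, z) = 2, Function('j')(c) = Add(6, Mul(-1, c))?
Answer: -700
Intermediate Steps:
Function('D')(Z, t) = Add(5, Mul(Z, Pow(t, 2))) (Function('D')(Z, t) = Add(Mul(Mul(Z, t), t), 5) = Add(Mul(Z, Pow(t, 2)), 5) = Add(5, Mul(Z, Pow(t, 2))))
Function('S')(K, p) = Add(5, Mul(K, Pow(Add(6, Mul(-1, K)), 2)), Mul(3, K, p)) (Function('S')(K, p) = Add(Mul(Mul(3, K), p), Add(5, Mul(K, Pow(Add(6, Mul(-1, K)), 2)))) = Add(Mul(3, K, p), Add(5, Mul(K, Pow(Add(6, Mul(-1, K)), 2)))) = Add(5, Mul(K, Pow(Add(6, Mul(-1, K)), 2)), Mul(3, K, p)))
Mul(Add(Function('S')(7, 0), Function('M')(6, 5)), -50) = Mul(Add(Add(5, Mul(7, Pow(Add(-6, 7), 2)), Mul(3, 7, 0)), 2), -50) = Mul(Add(Add(5, Mul(7, Pow(1, 2)), 0), 2), -50) = Mul(Add(Add(5, Mul(7, 1), 0), 2), -50) = Mul(Add(Add(5, 7, 0), 2), -50) = Mul(Add(12, 2), -50) = Mul(14, -50) = -700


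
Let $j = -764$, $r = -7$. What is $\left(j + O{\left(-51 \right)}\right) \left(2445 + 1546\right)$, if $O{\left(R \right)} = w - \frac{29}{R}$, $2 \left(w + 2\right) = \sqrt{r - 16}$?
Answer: $- \frac{155796667}{51} + \frac{3991 i \sqrt{23}}{2} \approx -3.0548 \cdot 10^{6} + 9570.1 i$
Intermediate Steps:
$w = -2 + \frac{i \sqrt{23}}{2}$ ($w = -2 + \frac{\sqrt{-7 - 16}}{2} = -2 + \frac{\sqrt{-23}}{2} = -2 + \frac{i \sqrt{23}}{2} \approx -2.0 + 2.3979 i$)
$O{\left(R \right)} = -2 - \frac{29}{R} + \frac{i \sqrt{23}}{2}$ ($O{\left(R \right)} = \left(-2 + \frac{i \sqrt{23}}{2}\right) - \frac{29}{R} = -2 - \frac{29}{R} + \frac{i \sqrt{23}}{2}$)
$\left(j + O{\left(-51 \right)}\right) \left(2445 + 1546\right) = \left(-764 - \left(2 - \frac{29}{51} - \frac{i \sqrt{23}}{2}\right)\right) \left(2445 + 1546\right) = \left(-764 - \left(\frac{73}{51} - \frac{i \sqrt{23}}{2}\right)\right) 3991 = \left(- \frac{39037}{51} + \frac{i \sqrt{23}}{2}\right) 3991 = - \frac{155796667}{51} + \frac{3991 i \sqrt{23}}{2}$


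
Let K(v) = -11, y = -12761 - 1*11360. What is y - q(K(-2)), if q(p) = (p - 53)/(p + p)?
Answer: -265363/11 ≈ -24124.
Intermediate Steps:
y = -24121 (y = -12761 - 11360 = -24121)
q(p) = (-53 + p)/(2*p) (q(p) = (-53 + p)/((2*p)) = (-53 + p)*(1/(2*p)) = (-53 + p)/(2*p))
y - q(K(-2)) = -24121 - (-53 - 11)/(2*(-11)) = -24121 - (-1)*(-64)/(2*11) = -24121 - 1*32/11 = -24121 - 32/11 = -265363/11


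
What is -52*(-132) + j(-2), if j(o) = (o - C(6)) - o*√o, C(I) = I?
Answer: 6856 + 2*I*√2 ≈ 6856.0 + 2.8284*I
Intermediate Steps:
j(o) = -6 + o - o^(3/2) (j(o) = (o - 1*6) - o*√o = (o - 6) - o^(3/2) = (-6 + o) - o^(3/2) = -6 + o - o^(3/2))
-52*(-132) + j(-2) = -52*(-132) + (-6 - 2 - (-2)^(3/2)) = 6864 + (-6 - 2 - (-2)*I*√2) = 6864 + (-6 - 2 + 2*I*√2) = 6864 + (-8 + 2*I*√2) = 6856 + 2*I*√2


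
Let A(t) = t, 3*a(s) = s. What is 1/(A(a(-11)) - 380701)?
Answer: -3/1142114 ≈ -2.6267e-6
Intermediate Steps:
a(s) = s/3
1/(A(a(-11)) - 380701) = 1/((⅓)*(-11) - 380701) = 1/(-11/3 - 380701) = 1/(-1142114/3) = -3/1142114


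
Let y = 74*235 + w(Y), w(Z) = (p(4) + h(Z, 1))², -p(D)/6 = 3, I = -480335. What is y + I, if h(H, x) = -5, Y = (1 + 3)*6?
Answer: -462416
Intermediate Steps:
Y = 24 (Y = 4*6 = 24)
p(D) = -18 (p(D) = -6*3 = -18)
w(Z) = 529 (w(Z) = (-18 - 5)² = (-23)² = 529)
y = 17919 (y = 74*235 + 529 = 17390 + 529 = 17919)
y + I = 17919 - 480335 = -462416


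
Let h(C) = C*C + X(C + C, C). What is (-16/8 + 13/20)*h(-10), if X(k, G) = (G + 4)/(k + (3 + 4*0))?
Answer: -23031/170 ≈ -135.48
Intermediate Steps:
X(k, G) = (4 + G)/(3 + k) (X(k, G) = (4 + G)/(k + (3 + 0)) = (4 + G)/(k + 3) = (4 + G)/(3 + k))
h(C) = C**2 + (4 + C)/(3 + 2*C) (h(C) = C*C + (4 + C)/(3 + (C + C)) = C**2 + (4 + C)/(3 + 2*C))
(-16/8 + 13/20)*h(-10) = (-16/8 + 13/20)*((4 - 10 + (-10)**2*(3 + 2*(-10)))/(3 + 2*(-10))) = (-16*1/8 + 13*(1/20))*((4 - 10 + 100*(3 - 20))/(3 - 20)) = (-2 + 13/20)*((4 - 10 + 100*(-17))/(-17)) = -(-27)*(4 - 10 - 1700)/340 = -(-27)*(-1706)/340 = -27/20*1706/17 = -23031/170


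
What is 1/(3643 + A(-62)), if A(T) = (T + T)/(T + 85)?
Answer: 23/83665 ≈ 0.00027491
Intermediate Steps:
A(T) = 2*T/(85 + T) (A(T) = (2*T)/(85 + T) = 2*T/(85 + T))
1/(3643 + A(-62)) = 1/(3643 + 2*(-62)/(85 - 62)) = 1/(3643 + 2*(-62)/23) = 1/(3643 + 2*(-62)*(1/23)) = 1/(3643 - 124/23) = 1/(83665/23) = 23/83665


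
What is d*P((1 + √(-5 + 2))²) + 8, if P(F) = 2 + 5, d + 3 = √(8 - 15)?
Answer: -13 + 7*I*√7 ≈ -13.0 + 18.52*I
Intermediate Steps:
d = -3 + I*√7 (d = -3 + √(8 - 15) = -3 + √(-7) = -3 + I*√7 ≈ -3.0 + 2.6458*I)
P(F) = 7
d*P((1 + √(-5 + 2))²) + 8 = (-3 + I*√7)*7 + 8 = (-21 + 7*I*√7) + 8 = -13 + 7*I*√7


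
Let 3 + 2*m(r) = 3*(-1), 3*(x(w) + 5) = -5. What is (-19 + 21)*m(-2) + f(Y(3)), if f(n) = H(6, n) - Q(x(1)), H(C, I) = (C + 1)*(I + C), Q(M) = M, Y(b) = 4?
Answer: 212/3 ≈ 70.667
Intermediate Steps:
x(w) = -20/3 (x(w) = -5 + (⅓)*(-5) = -5 - 5/3 = -20/3)
H(C, I) = (1 + C)*(C + I)
m(r) = -3 (m(r) = -3/2 + (3*(-1))/2 = -3/2 + (½)*(-3) = -3/2 - 3/2 = -3)
f(n) = 146/3 + 7*n (f(n) = (6 + n + 6² + 6*n) - 1*(-20/3) = (6 + n + 36 + 6*n) + 20/3 = (42 + 7*n) + 20/3 = 146/3 + 7*n)
(-19 + 21)*m(-2) + f(Y(3)) = (-19 + 21)*(-3) + (146/3 + 7*4) = 2*(-3) + (146/3 + 28) = -6 + 230/3 = 212/3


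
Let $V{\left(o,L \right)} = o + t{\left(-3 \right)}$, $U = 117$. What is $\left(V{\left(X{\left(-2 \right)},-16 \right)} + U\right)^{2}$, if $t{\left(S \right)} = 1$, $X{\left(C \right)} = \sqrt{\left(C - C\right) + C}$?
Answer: $\left(118 + i \sqrt{2}\right)^{2} \approx 13922.0 + 333.75 i$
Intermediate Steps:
$X{\left(C \right)} = \sqrt{C}$ ($X{\left(C \right)} = \sqrt{0 + C} = \sqrt{C}$)
$V{\left(o,L \right)} = 1 + o$ ($V{\left(o,L \right)} = o + 1 = 1 + o$)
$\left(V{\left(X{\left(-2 \right)},-16 \right)} + U\right)^{2} = \left(\left(1 + \sqrt{-2}\right) + 117\right)^{2} = \left(\left(1 + i \sqrt{2}\right) + 117\right)^{2} = \left(118 + i \sqrt{2}\right)^{2}$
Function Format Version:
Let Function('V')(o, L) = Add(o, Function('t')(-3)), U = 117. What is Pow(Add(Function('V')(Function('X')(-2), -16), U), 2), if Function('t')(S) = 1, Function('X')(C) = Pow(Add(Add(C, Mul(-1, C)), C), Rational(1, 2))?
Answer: Pow(Add(118, Mul(I, Pow(2, Rational(1, 2)))), 2) ≈ Add(13922., Mul(333.75, I))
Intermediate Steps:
Function('X')(C) = Pow(C, Rational(1, 2)) (Function('X')(C) = Pow(Add(0, C), Rational(1, 2)) = Pow(C, Rational(1, 2)))
Function('V')(o, L) = Add(1, o) (Function('V')(o, L) = Add(o, 1) = Add(1, o))
Pow(Add(Function('V')(Function('X')(-2), -16), U), 2) = Pow(Add(Add(1, Pow(-2, Rational(1, 2))), 117), 2) = Pow(Add(Add(1, Mul(I, Pow(2, Rational(1, 2)))), 117), 2) = Pow(Add(118, Mul(I, Pow(2, Rational(1, 2)))), 2)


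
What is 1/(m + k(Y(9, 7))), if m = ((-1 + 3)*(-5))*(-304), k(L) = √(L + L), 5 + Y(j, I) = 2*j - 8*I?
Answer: 1520/4620843 - I*√86/9241686 ≈ 0.00032894 - 1.0035e-6*I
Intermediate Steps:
Y(j, I) = -5 - 8*I + 2*j (Y(j, I) = -5 + (2*j - 8*I) = -5 + (-8*I + 2*j) = -5 - 8*I + 2*j)
k(L) = √2*√L (k(L) = √(2*L) = √2*√L)
m = 3040 (m = (2*(-5))*(-304) = -10*(-304) = 3040)
1/(m + k(Y(9, 7))) = 1/(3040 + √2*√(-5 - 8*7 + 2*9)) = 1/(3040 + √2*√(-5 - 56 + 18)) = 1/(3040 + √2*√(-43)) = 1/(3040 + √2*(I*√43)) = 1/(3040 + I*√86)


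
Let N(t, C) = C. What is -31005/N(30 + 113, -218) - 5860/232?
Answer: 369730/3161 ≈ 116.97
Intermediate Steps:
-31005/N(30 + 113, -218) - 5860/232 = -31005/(-218) - 5860/232 = -31005*(-1/218) - 5860*1/232 = 31005/218 - 1465/58 = 369730/3161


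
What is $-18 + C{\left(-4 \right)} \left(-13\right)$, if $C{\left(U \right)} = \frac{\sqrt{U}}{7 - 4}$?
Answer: $-18 - \frac{26 i}{3} \approx -18.0 - 8.6667 i$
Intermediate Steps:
$C{\left(U \right)} = \frac{\sqrt{U}}{3}$
$-18 + C{\left(-4 \right)} \left(-13\right) = -18 + \frac{\sqrt{-4}}{3} \left(-13\right) = -18 + \frac{2 i}{3} \left(-13\right) = -18 - \frac{26 i}{3}$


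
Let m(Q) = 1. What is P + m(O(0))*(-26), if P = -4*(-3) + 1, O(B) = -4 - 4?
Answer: -13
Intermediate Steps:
O(B) = -8
P = 13 (P = 12 + 1 = 13)
P + m(O(0))*(-26) = 13 + 1*(-26) = 13 - 26 = -13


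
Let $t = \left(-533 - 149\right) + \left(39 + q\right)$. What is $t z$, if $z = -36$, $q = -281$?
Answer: $33264$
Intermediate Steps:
$t = -924$ ($t = \left(-533 - 149\right) + \left(39 - 281\right) = -682 - 242 = -924$)
$t z = \left(-924\right) \left(-36\right) = 33264$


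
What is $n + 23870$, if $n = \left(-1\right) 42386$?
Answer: $-18516$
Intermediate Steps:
$n = -42386$
$n + 23870 = -42386 + 23870 = -18516$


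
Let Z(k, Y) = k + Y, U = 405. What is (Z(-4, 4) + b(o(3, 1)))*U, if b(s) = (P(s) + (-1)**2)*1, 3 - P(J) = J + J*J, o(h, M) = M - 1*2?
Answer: 1620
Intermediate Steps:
o(h, M) = -2 + M (o(h, M) = M - 2 = -2 + M)
Z(k, Y) = Y + k
P(J) = 3 - J - J**2 (P(J) = 3 - (J + J*J) = 3 - (J + J**2) = 3 + (-J - J**2) = 3 - J - J**2)
b(s) = 4 - s - s**2 (b(s) = ((3 - s - s**2) + (-1)**2)*1 = ((3 - s - s**2) + 1)*1 = (4 - s - s**2)*1 = 4 - s - s**2)
(Z(-4, 4) + b(o(3, 1)))*U = ((4 - 4) + (4 - (-2 + 1) - (-2 + 1)**2))*405 = (0 + (4 - 1*(-1) - 1*(-1)**2))*405 = (0 + (4 + 1 - 1*1))*405 = (0 + (4 + 1 - 1))*405 = (0 + 4)*405 = 4*405 = 1620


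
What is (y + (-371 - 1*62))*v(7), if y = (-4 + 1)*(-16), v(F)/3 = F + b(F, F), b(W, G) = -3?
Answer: -4620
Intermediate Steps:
v(F) = -9 + 3*F (v(F) = 3*(F - 3) = 3*(-3 + F) = -9 + 3*F)
y = 48 (y = -3*(-16) = 48)
(y + (-371 - 1*62))*v(7) = (48 + (-371 - 1*62))*(-9 + 3*7) = (48 + (-371 - 62))*(-9 + 21) = (48 - 433)*12 = -385*12 = -4620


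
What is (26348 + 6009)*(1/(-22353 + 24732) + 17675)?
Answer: 104659527914/183 ≈ 5.7191e+8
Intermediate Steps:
(26348 + 6009)*(1/(-22353 + 24732) + 17675) = 32357*(1/2379 + 17675) = 32357*(42048826/2379) = 104659527914/183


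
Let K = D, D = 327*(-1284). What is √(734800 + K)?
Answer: 2*√78733 ≈ 561.19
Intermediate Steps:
D = -419868
K = -419868
√(734800 + K) = √(734800 - 419868) = √314932 = 2*√78733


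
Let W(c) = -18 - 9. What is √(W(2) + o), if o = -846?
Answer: 3*I*√97 ≈ 29.547*I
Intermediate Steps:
W(c) = -27
√(W(2) + o) = √(-27 - 846) = √(-873) = 3*I*√97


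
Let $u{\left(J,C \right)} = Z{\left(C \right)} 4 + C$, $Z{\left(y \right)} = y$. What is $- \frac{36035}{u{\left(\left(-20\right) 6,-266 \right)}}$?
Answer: $\frac{7207}{266} \approx 27.094$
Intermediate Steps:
$u{\left(J,C \right)} = 5 C$ ($u{\left(J,C \right)} = C 4 + C = 4 C + C = 5 C$)
$- \frac{36035}{u{\left(\left(-20\right) 6,-266 \right)}} = - \frac{36035}{5 \left(-266\right)} = - \frac{36035}{-1330} = \left(-36035\right) \left(- \frac{1}{1330}\right) = \frac{7207}{266}$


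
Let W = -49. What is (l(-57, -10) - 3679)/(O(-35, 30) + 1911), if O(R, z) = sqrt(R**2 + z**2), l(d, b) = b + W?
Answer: -3571659/1824898 + 9345*sqrt(85)/1824898 ≈ -1.9100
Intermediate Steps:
l(d, b) = -49 + b (l(d, b) = b - 49 = -49 + b)
(l(-57, -10) - 3679)/(O(-35, 30) + 1911) = ((-49 - 10) - 3679)/(sqrt((-35)**2 + 30**2) + 1911) = (-59 - 3679)/(sqrt(1225 + 900) + 1911) = -3738/(sqrt(2125) + 1911) = -3738/(5*sqrt(85) + 1911) = -3738/(1911 + 5*sqrt(85))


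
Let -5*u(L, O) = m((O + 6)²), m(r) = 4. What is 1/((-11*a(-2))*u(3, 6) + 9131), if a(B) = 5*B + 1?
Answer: 5/45259 ≈ 0.00011048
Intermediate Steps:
u(L, O) = -⅘ (u(L, O) = -⅕*4 = -⅘)
a(B) = 1 + 5*B
1/((-11*a(-2))*u(3, 6) + 9131) = 1/(-11*(1 + 5*(-2))*(-⅘) + 9131) = 1/(-11*(1 - 10)*(-⅘) + 9131) = 1/(-11*(-9)*(-⅘) + 9131) = 1/(99*(-⅘) + 9131) = 1/(-396/5 + 9131) = 1/(45259/5) = 5/45259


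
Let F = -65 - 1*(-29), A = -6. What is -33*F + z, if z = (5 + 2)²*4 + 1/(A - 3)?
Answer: 12455/9 ≈ 1383.9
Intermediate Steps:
F = -36 (F = -65 + 29 = -36)
z = 1763/9 (z = (5 + 2)²*4 + 1/(-6 - 3) = 7²*4 + 1/(-9) = 49*4 - ⅑ = 196 - ⅑ = 1763/9 ≈ 195.89)
-33*F + z = -33*(-36) + 1763/9 = 1188 + 1763/9 = 12455/9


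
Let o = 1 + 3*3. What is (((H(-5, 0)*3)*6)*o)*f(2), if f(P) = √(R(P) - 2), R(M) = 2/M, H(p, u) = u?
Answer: 0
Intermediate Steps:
o = 10 (o = 1 + 9 = 10)
f(P) = √(-2 + 2/P) (f(P) = √(2/P - 2) = √(-2 + 2/P))
(((H(-5, 0)*3)*6)*o)*f(2) = (((0*3)*6)*10)*√(-2 + 2/2) = ((0*6)*10)*√(-2 + 2*(½)) = (0*10)*√(-2 + 1) = 0*√(-1) = 0*I = 0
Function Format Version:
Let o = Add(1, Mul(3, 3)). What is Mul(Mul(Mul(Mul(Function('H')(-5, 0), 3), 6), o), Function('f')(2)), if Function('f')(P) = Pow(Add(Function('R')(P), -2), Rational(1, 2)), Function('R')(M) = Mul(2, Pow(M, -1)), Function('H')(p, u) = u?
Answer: 0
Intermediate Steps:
o = 10 (o = Add(1, 9) = 10)
Function('f')(P) = Pow(Add(-2, Mul(2, Pow(P, -1))), Rational(1, 2)) (Function('f')(P) = Pow(Add(Mul(2, Pow(P, -1)), -2), Rational(1, 2)) = Pow(Add(-2, Mul(2, Pow(P, -1))), Rational(1, 2)))
Mul(Mul(Mul(Mul(Function('H')(-5, 0), 3), 6), o), Function('f')(2)) = Mul(Mul(Mul(Mul(0, 3), 6), 10), Pow(Add(-2, Mul(2, Pow(2, -1))), Rational(1, 2))) = Mul(Mul(Mul(0, 6), 10), Pow(Add(-2, Mul(2, Rational(1, 2))), Rational(1, 2))) = Mul(Mul(0, 10), Pow(Add(-2, 1), Rational(1, 2))) = Mul(0, Pow(-1, Rational(1, 2))) = Mul(0, I) = 0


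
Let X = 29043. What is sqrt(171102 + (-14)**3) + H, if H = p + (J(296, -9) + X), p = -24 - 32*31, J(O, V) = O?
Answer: 28323 + sqrt(168358) ≈ 28733.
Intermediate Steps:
p = -1016 (p = -24 - 992 = -1016)
H = 28323 (H = -1016 + (296 + 29043) = -1016 + 29339 = 28323)
sqrt(171102 + (-14)**3) + H = sqrt(171102 + (-14)**3) + 28323 = sqrt(171102 - 2744) + 28323 = sqrt(168358) + 28323 = 28323 + sqrt(168358)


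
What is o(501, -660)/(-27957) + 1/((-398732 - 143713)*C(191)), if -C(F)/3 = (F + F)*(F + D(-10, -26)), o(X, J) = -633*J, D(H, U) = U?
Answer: -14284027022453681/955858450540950 ≈ -14.944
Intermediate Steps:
C(F) = -6*F*(-26 + F) (C(F) = -3*(F + F)*(F - 26) = -3*2*F*(-26 + F) = -6*F*(-26 + F))
o(501, -660)/(-27957) + 1/((-398732 - 143713)*C(191)) = -633*(-660)/(-27957) + 1/((-398732 - 143713)*((6*191*(26 - 1*191)))) = 417780*(-1/27957) + 1/((-542445)*((6*191*(26 - 191)))) = -139260/9319 - 1/(542445*(6*191*(-165))) = -139260/9319 - 1/542445/(-189090) = -139260/9319 - 1/542445*(-1/189090) = -139260/9319 + 1/102570925050 = -14284027022453681/955858450540950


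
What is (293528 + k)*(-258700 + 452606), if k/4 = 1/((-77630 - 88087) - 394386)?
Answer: 31879293039862280/560103 ≈ 5.6917e+10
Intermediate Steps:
k = -4/560103 (k = 4/((-77630 - 88087) - 394386) = 4/(-165717 - 394386) = 4/(-560103) = 4*(-1/560103) = -4/560103 ≈ -7.1415e-6)
(293528 + k)*(-258700 + 452606) = (293528 - 4/560103)*(-258700 + 452606) = (164405913380/560103)*193906 = 31879293039862280/560103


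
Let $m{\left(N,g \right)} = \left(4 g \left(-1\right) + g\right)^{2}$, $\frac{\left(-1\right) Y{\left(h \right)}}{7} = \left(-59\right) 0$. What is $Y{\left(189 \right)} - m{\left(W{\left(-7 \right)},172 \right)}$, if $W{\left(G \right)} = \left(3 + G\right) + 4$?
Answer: $-266256$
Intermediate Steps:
$Y{\left(h \right)} = 0$ ($Y{\left(h \right)} = - 7 \left(\left(-59\right) 0\right) = \left(-7\right) 0 = 0$)
$W{\left(G \right)} = 7 + G$
$m{\left(N,g \right)} = 9 g^{2}$ ($m{\left(N,g \right)} = \left(- 4 g + g\right)^{2} = \left(- 3 g\right)^{2} = 9 g^{2}$)
$Y{\left(189 \right)} - m{\left(W{\left(-7 \right)},172 \right)} = 0 - 9 \cdot 172^{2} = 0 - 9 \cdot 29584 = 0 - 266256 = -266256$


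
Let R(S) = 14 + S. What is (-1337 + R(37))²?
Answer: 1653796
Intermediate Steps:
(-1337 + R(37))² = (-1337 + (14 + 37))² = (-1337 + 51)² = (-1286)² = 1653796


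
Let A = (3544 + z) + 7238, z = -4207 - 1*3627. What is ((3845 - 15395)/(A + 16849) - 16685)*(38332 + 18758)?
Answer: -6286075139850/6599 ≈ -9.5258e+8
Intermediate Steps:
z = -7834 (z = -4207 - 3627 = -7834)
A = 2948 (A = (3544 - 7834) + 7238 = -4290 + 7238 = 2948)
((3845 - 15395)/(A + 16849) - 16685)*(38332 + 18758) = ((3845 - 15395)/(2948 + 16849) - 16685)*(38332 + 18758) = (-11550/19797 - 16685)*57090 = (-11550*1/19797 - 16685)*57090 = (-3850/6599 - 16685)*57090 = -110108165/6599*57090 = -6286075139850/6599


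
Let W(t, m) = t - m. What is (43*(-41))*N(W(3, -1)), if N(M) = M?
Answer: -7052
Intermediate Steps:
(43*(-41))*N(W(3, -1)) = (43*(-41))*(3 - 1*(-1)) = -1763*(3 + 1) = -1763*4 = -7052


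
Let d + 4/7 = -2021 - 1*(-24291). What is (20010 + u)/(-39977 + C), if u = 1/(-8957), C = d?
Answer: -1254606983/1110247021 ≈ -1.1300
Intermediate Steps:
d = 155886/7 (d = -4/7 + (-2021 - 1*(-24291)) = -4/7 + (-2021 + 24291) = -4/7 + 22270 = 155886/7 ≈ 22269.)
C = 155886/7 ≈ 22269.
u = -1/8957 ≈ -0.00011164
(20010 + u)/(-39977 + C) = (20010 - 1/8957)/(-39977 + 155886/7) = 179229569/(8957*(-123953/7)) = (179229569/8957)*(-7/123953) = -1254606983/1110247021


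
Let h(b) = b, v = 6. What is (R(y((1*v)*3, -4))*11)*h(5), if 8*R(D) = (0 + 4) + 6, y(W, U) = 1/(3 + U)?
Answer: 275/4 ≈ 68.750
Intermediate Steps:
R(D) = 5/4 (R(D) = ((0 + 4) + 6)/8 = (4 + 6)/8 = (⅛)*10 = 5/4)
(R(y((1*v)*3, -4))*11)*h(5) = ((5/4)*11)*5 = (55/4)*5 = 275/4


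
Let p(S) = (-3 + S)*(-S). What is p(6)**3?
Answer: -5832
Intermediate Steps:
p(S) = -S*(-3 + S)
p(6)**3 = (6*(3 - 1*6))**3 = (6*(3 - 6))**3 = (6*(-3))**3 = (-18)**3 = -5832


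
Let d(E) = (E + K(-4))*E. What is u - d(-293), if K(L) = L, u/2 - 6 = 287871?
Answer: 488733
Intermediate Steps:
u = 575754 (u = 12 + 2*287871 = 12 + 575742 = 575754)
d(E) = E*(-4 + E) (d(E) = (E - 4)*E = (-4 + E)*E = E*(-4 + E))
u - d(-293) = 575754 - (-293)*(-4 - 293) = 575754 - (-293)*(-297) = 575754 - 1*87021 = 575754 - 87021 = 488733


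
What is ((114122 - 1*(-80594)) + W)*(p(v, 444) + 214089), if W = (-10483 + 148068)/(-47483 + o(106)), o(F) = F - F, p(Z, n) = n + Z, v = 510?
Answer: 1988193441421449/47483 ≈ 4.1872e+10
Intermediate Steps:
p(Z, n) = Z + n
o(F) = 0
W = -137585/47483 (W = (-10483 + 148068)/(-47483 + 0) = 137585/(-47483) = 137585*(-1/47483) = -137585/47483 ≈ -2.8976)
((114122 - 1*(-80594)) + W)*(p(v, 444) + 214089) = ((114122 - 1*(-80594)) - 137585/47483)*((510 + 444) + 214089) = ((114122 + 80594) - 137585/47483)*(954 + 214089) = (194716 - 137585/47483)*215043 = (9245562243/47483)*215043 = 1988193441421449/47483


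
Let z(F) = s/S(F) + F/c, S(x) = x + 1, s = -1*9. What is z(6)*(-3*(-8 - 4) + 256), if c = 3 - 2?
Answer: 9636/7 ≈ 1376.6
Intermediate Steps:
s = -9
S(x) = 1 + x
c = 1
z(F) = F - 9/(1 + F) (z(F) = -9/(1 + F) + F/1 = -9/(1 + F) + F*1 = -9/(1 + F) + F = F - 9/(1 + F))
z(6)*(-3*(-8 - 4) + 256) = ((-9 + 6*(1 + 6))/(1 + 6))*(-3*(-8 - 4) + 256) = ((-9 + 6*7)/7)*(-3*(-12) + 256) = ((-9 + 42)/7)*(36 + 256) = ((⅐)*33)*292 = (33/7)*292 = 9636/7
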